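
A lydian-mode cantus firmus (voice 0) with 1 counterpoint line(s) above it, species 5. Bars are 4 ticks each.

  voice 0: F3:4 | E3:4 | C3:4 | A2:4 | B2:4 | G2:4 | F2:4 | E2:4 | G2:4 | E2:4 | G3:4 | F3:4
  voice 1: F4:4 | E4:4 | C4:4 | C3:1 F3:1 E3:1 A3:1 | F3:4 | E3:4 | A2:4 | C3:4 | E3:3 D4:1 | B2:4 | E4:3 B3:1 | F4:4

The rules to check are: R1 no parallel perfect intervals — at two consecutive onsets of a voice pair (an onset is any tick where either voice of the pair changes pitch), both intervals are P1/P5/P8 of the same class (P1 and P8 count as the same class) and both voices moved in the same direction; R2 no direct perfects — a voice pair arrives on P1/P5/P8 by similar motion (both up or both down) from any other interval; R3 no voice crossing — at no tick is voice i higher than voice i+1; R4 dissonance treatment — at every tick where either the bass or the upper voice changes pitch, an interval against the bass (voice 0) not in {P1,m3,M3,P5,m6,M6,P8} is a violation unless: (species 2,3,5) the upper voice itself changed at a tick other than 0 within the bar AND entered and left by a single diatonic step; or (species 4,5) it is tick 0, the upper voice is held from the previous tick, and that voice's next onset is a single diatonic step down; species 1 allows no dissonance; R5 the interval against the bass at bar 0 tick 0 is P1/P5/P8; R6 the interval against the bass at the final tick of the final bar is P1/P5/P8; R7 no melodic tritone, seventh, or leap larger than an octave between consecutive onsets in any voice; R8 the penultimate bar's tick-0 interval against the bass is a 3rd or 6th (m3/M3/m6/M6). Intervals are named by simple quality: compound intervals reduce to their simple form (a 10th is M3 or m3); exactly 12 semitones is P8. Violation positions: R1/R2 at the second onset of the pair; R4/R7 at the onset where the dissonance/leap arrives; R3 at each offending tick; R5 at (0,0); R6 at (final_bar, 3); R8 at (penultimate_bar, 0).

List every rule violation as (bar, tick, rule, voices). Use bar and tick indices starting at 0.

bar 0: v0=F3 v1=F4 downbeat P8
bar 1: v0=E3 v1=E4 downbeat P8
bar 2: v0=C3 v1=C4 downbeat P8
bar 3: v0=A2 v1=C3 downbeat m3
bar 4: v0=B2 v1=F3 downbeat TT
bar 5: v0=G2 v1=E3 downbeat M6
bar 6: v0=F2 v1=A2 downbeat M3
bar 7: v0=E2 v1=C3 downbeat m6
bar 8: v0=G2 v1=E3 downbeat M6
bar 9: v0=E2 v1=B2 downbeat P5
bar 10: v0=G3 v1=E4 downbeat M6
bar 11: v0=F3 v1=F4 downbeat P8
  -> R1 @ bar 1 tick 0 v(0, 1): F3/F4 P8 -> E3/E4 P8 similar
  -> R1 @ bar 2 tick 0 v(0, 1): E3/E4 P8 -> C3/C4 P8 similar
  -> R4 @ bar 4 tick 0 v(0, 1): B2/F3 TT untreated
  -> R7 @ bar 8 tick 3 v(1,): E3->D4 leap 10st
  -> R1 @ bar 9 tick 0 v(0, 1): G2/D4 P5 -> E2/B2 P5 similar
  -> R7 @ bar 9 tick 0 v(1,): D4->B2 leap 15st
  -> R7 @ bar 10 tick 0 v(0,): E2->G3 leap 15st
  -> R7 @ bar 10 tick 0 v(1,): B2->E4 leap 17st
  -> R7 @ bar 11 tick 0 v(1,): B3->F4 leap 6st

(1, 0, R1, (0, 1))
(2, 0, R1, (0, 1))
(4, 0, R4, (0, 1))
(8, 3, R7, (1,))
(9, 0, R1, (0, 1))
(9, 0, R7, (1,))
(10, 0, R7, (0,))
(10, 0, R7, (1,))
(11, 0, R7, (1,))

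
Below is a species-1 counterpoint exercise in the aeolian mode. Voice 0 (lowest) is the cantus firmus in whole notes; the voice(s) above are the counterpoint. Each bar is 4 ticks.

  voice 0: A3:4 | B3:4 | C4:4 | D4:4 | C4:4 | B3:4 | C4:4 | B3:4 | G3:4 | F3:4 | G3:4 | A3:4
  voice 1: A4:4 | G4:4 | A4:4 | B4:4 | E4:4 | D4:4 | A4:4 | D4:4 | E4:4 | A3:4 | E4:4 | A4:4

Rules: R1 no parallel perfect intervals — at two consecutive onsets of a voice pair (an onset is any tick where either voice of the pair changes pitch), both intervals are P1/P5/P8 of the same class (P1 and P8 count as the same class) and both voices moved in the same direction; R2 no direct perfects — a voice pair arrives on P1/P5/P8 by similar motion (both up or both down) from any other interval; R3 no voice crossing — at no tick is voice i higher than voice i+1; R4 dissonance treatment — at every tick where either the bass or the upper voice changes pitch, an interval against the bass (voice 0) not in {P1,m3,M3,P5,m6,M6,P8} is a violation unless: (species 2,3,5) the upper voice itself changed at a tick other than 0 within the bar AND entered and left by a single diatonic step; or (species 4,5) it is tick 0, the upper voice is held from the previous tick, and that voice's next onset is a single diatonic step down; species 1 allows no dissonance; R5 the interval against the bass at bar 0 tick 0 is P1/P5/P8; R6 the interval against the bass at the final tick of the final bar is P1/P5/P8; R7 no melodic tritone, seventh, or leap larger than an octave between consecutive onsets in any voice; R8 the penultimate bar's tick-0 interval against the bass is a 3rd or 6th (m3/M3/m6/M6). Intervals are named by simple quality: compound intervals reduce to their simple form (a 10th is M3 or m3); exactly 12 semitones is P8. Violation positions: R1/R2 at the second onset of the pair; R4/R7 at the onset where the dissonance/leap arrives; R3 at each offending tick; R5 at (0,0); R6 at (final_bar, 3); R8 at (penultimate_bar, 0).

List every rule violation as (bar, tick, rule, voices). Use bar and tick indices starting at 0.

(11, 0, R2, (0, 1))

bar 0: v0=A3 v1=A4 downbeat P8
bar 1: v0=B3 v1=G4 downbeat m6
bar 2: v0=C4 v1=A4 downbeat M6
bar 3: v0=D4 v1=B4 downbeat M6
bar 4: v0=C4 v1=E4 downbeat M3
bar 5: v0=B3 v1=D4 downbeat m3
bar 6: v0=C4 v1=A4 downbeat M6
bar 7: v0=B3 v1=D4 downbeat m3
bar 8: v0=G3 v1=E4 downbeat M6
bar 9: v0=F3 v1=A3 downbeat M3
bar 10: v0=G3 v1=E4 downbeat M6
bar 11: v0=A3 v1=A4 downbeat P8
  -> R2 @ bar 11 tick 0 v(0, 1): G3/E4 M6 -> A3/A4 P8 similar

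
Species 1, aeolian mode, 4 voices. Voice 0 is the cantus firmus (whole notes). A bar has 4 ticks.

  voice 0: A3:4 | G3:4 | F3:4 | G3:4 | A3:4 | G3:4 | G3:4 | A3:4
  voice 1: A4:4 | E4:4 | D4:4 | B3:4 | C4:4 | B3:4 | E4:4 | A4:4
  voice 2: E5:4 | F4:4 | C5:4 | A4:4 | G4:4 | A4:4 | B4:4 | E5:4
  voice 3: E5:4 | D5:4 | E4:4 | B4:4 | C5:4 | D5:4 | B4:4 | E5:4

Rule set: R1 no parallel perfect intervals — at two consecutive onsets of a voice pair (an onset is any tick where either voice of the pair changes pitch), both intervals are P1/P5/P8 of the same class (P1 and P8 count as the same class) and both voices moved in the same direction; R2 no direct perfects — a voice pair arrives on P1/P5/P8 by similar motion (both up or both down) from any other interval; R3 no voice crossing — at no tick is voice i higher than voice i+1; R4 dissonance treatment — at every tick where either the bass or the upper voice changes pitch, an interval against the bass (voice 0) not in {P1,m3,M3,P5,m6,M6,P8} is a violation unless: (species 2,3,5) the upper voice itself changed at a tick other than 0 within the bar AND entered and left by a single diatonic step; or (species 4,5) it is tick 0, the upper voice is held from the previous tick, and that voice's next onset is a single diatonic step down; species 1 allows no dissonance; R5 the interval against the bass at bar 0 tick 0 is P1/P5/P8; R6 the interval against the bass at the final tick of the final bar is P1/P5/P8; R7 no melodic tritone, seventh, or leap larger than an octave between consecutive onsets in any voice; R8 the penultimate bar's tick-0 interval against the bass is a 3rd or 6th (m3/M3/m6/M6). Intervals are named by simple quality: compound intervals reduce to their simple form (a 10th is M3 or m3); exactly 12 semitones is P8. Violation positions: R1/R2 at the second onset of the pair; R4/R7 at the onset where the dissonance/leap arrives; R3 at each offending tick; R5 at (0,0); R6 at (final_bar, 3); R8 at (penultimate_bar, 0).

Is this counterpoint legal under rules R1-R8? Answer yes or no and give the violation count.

bar 0: v0=A3 v1=A4 v2=E5 v3=E5 (P5)
bar 1: v0=G3 v1=E4 v2=F4 v3=D5 (P5)
bar 2: v0=F3 v1=D4 v2=C5 v3=E4 (M7)
bar 3: v0=G3 v1=B3 v2=A4 v3=B4 (M3)
bar 4: v0=A3 v1=C4 v2=G4 v3=C5 (m3)
bar 5: v0=G3 v1=B3 v2=A4 v3=D5 (P5)
bar 6: v0=G3 v1=E4 v2=B4 v3=B4 (M3)
bar 7: v0=A3 v1=A4 v2=E5 v3=E5 (P5)
  R1 @ bar1.0: A3/E5 P5 -> G3/D5 P5 similar
  R4 @ bar1.0: G3/F4 m7 untreated
  R7 @ bar1.0: E5->F4 leap 11st
  R3 @ bar2.0: C5 above E4
  R4 @ bar2.0: F3/E4 M7 untreated
  R7 @ bar2.0: D5->E4 leap 10st
  R3 @ bar2.1: C5 above E4
  R3 @ bar2.2: C5 above E4
  R3 @ bar2.3: C5 above E4
  R4 @ bar3.0: G3/A4 M2 untreated
  R1 @ bar4.0: B3/B4 P8 -> C4/C5 P8 similar
  R4 @ bar4.0: A3/G4 m7 untreated
  R4 @ bar5.0: G3/A4 M2 untreated
  R2 @ bar6.0: B3/A4 m7 -> E4/B4 P5 similar
  R1 @ bar7.0: E4/B4 P5 -> A4/E5 P5 similar
  R1 @ bar7.0: E4/B4 P5 -> A4/E5 P5 similar
  R1 @ bar7.0: B4/B4 P1 -> E5/E5 P1 similar
  R2 @ bar7.0: G3/E4 M6 -> A3/A4 P8 similar
  R2 @ bar7.0: G3/B4 M3 -> A3/E5 P5 similar
  R2 @ bar7.0: G3/B4 M3 -> A3/E5 P5 similar

No (20 violations)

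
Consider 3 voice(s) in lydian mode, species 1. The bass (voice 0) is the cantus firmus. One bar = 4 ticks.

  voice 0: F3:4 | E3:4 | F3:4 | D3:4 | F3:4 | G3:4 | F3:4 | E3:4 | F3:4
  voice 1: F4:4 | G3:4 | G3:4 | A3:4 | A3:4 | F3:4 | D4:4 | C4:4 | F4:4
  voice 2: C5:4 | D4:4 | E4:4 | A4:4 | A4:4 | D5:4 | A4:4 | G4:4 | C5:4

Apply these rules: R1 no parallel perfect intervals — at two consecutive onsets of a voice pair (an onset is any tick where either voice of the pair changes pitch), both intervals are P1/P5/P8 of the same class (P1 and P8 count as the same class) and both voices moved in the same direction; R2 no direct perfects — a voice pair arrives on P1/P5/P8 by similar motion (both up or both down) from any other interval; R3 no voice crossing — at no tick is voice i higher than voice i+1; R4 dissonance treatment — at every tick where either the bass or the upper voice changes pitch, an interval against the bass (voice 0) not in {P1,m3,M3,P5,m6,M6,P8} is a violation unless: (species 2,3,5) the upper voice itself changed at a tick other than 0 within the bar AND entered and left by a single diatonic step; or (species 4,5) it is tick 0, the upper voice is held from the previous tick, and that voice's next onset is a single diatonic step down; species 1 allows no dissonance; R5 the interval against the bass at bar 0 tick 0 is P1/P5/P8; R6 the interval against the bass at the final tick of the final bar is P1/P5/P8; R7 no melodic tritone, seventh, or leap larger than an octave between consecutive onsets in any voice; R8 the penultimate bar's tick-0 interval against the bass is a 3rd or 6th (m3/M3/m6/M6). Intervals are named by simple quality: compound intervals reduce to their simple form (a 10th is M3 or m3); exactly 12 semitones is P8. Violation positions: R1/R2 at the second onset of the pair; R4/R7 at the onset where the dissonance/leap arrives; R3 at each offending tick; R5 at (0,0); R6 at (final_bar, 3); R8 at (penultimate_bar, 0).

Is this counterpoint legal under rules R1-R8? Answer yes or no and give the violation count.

bar 0: v0=F3 v1=F4 v2=C5 (P5)
bar 1: v0=E3 v1=G3 v2=D4 (m7)
bar 2: v0=F3 v1=G3 v2=E4 (M7)
bar 3: v0=D3 v1=A3 v2=A4 (P5)
bar 4: v0=F3 v1=A3 v2=A4 (M3)
bar 5: v0=G3 v1=F3 v2=D5 (P5)
bar 6: v0=F3 v1=D4 v2=A4 (M3)
bar 7: v0=E3 v1=C4 v2=G4 (m3)
bar 8: v0=F3 v1=F4 v2=C5 (P5)
  R1 @ bar1.0: F4/C5 P5 -> G3/D4 P5 similar
  R4 @ bar1.0: E3/D4 m7 untreated
  R7 @ bar1.0: F4->G3 leap 10st
  R7 @ bar1.0: C5->D4 leap 10st
  R4 @ bar2.0: F3/G3 M2 untreated
  R4 @ bar2.0: F3/E4 M7 untreated
  R2 @ bar3.0: G3/E4 M6 -> A3/A4 P8 similar
  R2 @ bar5.0: F3/A4 M3 -> G3/D5 P5 similar
  R3 @ bar5.0: G3 above F3
  R4 @ bar5.0: G3/F3 M2 untreated
  R3 @ bar5.1: G3 above F3
  R3 @ bar5.2: G3 above F3
  R3 @ bar5.3: G3 above F3
  R1 @ bar7.0: D4/A4 P5 -> C4/G4 P5 similar
  R1 @ bar8.0: C4/G4 P5 -> F4/C5 P5 similar
  R2 @ bar8.0: E3/C4 m6 -> F3/F4 P8 similar
  R2 @ bar8.0: E3/G4 m3 -> F3/C5 P5 similar

No (17 violations)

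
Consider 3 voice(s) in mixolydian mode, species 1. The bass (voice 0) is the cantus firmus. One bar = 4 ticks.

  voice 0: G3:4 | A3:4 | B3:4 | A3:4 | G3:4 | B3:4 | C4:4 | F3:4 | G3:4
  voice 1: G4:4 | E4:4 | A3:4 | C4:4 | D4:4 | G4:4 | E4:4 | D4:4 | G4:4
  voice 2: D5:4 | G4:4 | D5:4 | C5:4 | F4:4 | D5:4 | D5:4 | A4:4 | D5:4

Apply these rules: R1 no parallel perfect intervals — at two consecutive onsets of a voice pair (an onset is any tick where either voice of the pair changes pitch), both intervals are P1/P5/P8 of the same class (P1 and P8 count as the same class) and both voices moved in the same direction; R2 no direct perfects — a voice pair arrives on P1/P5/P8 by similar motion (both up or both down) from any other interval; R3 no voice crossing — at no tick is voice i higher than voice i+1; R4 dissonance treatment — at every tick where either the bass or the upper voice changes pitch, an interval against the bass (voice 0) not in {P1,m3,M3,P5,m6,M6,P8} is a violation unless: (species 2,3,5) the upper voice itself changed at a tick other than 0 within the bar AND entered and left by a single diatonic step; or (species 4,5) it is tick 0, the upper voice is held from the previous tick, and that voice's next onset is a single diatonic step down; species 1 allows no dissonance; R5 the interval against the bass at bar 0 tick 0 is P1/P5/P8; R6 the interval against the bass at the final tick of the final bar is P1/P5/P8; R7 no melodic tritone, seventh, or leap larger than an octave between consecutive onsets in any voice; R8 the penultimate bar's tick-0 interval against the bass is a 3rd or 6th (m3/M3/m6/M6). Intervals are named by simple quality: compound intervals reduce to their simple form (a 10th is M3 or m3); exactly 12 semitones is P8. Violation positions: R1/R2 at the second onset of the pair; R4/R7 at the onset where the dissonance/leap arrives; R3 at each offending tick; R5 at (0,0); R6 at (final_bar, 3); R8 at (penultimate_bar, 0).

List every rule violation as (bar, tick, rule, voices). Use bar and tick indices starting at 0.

bar 0: v0=G3 v1=G4 v2=D5 downbeat P5
bar 1: v0=A3 v1=E4 v2=G4 downbeat m7
bar 2: v0=B3 v1=A3 v2=D5 downbeat m3
bar 3: v0=A3 v1=C4 v2=C5 downbeat m3
bar 4: v0=G3 v1=D4 v2=F4 downbeat m7
bar 5: v0=B3 v1=G4 v2=D5 downbeat m3
bar 6: v0=C4 v1=E4 v2=D5 downbeat M2
bar 7: v0=F3 v1=D4 v2=A4 downbeat M3
bar 8: v0=G3 v1=G4 v2=D5 downbeat P5
  -> R4 @ bar 1 tick 0 v(0, 2): A3/G4 m7 untreated
  -> R3 @ bar 2 tick 0 v(0, 1): B3 above A3
  -> R4 @ bar 2 tick 0 v(0, 1): B3/A3 M2 untreated
  -> R3 @ bar 2 tick 1 v(0, 1): B3 above A3
  -> R3 @ bar 2 tick 2 v(0, 1): B3 above A3
  -> R3 @ bar 2 tick 3 v(0, 1): B3 above A3
  -> R4 @ bar 4 tick 0 v(0, 2): G3/F4 m7 untreated
  -> R2 @ bar 5 tick 0 v(1, 2): D4/F4 m3 -> G4/D5 P5 similar
  -> R4 @ bar 6 tick 0 v(0, 2): C4/D5 M2 untreated
  -> R2 @ bar 7 tick 0 v(1, 2): E4/D5 m7 -> D4/A4 P5 similar
  -> R1 @ bar 8 tick 0 v(1, 2): D4/A4 P5 -> G4/D5 P5 similar
  -> R2 @ bar 8 tick 0 v(0, 1): F3/D4 M6 -> G3/G4 P8 similar
  -> R2 @ bar 8 tick 0 v(0, 2): F3/A4 M3 -> G3/D5 P5 similar

(1, 0, R4, (0, 2))
(2, 0, R3, (0, 1))
(2, 0, R4, (0, 1))
(2, 1, R3, (0, 1))
(2, 2, R3, (0, 1))
(2, 3, R3, (0, 1))
(4, 0, R4, (0, 2))
(5, 0, R2, (1, 2))
(6, 0, R4, (0, 2))
(7, 0, R2, (1, 2))
(8, 0, R1, (1, 2))
(8, 0, R2, (0, 1))
(8, 0, R2, (0, 2))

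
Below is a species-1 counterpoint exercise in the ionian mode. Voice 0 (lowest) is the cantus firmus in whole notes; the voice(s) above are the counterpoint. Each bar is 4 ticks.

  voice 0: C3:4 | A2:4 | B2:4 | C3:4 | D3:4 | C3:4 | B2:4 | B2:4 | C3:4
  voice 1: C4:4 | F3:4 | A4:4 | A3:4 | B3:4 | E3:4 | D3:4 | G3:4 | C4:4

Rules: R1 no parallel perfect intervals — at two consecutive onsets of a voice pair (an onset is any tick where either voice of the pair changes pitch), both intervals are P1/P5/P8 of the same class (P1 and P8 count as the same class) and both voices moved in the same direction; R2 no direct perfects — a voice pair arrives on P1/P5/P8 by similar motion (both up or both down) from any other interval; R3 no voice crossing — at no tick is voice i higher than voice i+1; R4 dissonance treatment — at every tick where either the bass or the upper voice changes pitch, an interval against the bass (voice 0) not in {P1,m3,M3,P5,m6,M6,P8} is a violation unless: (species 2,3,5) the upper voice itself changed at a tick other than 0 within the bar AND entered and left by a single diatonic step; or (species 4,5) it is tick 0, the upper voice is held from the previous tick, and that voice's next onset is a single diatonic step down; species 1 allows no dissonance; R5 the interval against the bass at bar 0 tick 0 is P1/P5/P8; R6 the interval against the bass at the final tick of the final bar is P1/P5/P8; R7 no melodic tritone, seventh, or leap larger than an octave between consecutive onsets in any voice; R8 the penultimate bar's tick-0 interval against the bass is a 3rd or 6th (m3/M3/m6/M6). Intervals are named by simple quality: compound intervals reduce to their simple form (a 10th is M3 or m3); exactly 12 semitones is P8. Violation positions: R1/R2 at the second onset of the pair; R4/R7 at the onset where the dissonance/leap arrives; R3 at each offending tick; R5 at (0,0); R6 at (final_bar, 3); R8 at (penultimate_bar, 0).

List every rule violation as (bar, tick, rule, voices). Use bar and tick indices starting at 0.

(2, 0, R4, (0, 1))
(2, 0, R7, (1,))
(8, 0, R2, (0, 1))

bar 0: v0=C3 v1=C4 downbeat P8
bar 1: v0=A2 v1=F3 downbeat m6
bar 2: v0=B2 v1=A4 downbeat m7
bar 3: v0=C3 v1=A3 downbeat M6
bar 4: v0=D3 v1=B3 downbeat M6
bar 5: v0=C3 v1=E3 downbeat M3
bar 6: v0=B2 v1=D3 downbeat m3
bar 7: v0=B2 v1=G3 downbeat m6
bar 8: v0=C3 v1=C4 downbeat P8
  -> R4 @ bar 2 tick 0 v(0, 1): B2/A4 m7 untreated
  -> R7 @ bar 2 tick 0 v(1,): F3->A4 leap 16st
  -> R2 @ bar 8 tick 0 v(0, 1): B2/G3 m6 -> C3/C4 P8 similar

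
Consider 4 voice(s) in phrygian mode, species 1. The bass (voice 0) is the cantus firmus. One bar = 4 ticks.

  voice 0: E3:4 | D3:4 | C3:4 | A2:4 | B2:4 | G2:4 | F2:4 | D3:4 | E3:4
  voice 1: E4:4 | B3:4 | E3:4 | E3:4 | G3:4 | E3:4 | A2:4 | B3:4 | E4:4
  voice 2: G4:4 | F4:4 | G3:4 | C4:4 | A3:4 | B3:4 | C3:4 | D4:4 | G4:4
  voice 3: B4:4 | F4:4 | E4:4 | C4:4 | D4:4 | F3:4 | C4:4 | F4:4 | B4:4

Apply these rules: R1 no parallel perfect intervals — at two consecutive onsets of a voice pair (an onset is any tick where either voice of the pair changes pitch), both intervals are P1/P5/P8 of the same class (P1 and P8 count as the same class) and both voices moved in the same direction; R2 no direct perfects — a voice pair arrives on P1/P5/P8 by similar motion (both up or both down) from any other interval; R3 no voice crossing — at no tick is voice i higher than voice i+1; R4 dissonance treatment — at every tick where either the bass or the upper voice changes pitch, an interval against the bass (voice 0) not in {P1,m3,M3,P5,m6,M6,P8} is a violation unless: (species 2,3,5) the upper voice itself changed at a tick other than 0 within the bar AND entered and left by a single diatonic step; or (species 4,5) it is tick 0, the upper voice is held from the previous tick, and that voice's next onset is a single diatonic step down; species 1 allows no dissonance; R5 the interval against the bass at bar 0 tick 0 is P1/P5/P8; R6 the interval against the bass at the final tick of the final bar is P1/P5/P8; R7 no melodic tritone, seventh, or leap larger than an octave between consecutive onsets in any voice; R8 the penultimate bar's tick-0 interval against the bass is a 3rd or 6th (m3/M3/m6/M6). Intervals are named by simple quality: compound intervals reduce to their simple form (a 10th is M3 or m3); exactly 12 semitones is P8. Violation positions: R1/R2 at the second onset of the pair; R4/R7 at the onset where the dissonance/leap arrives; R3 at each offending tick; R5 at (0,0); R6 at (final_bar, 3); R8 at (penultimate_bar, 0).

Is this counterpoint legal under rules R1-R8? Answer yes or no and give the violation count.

No (24 violations)

bar 0: v0=E3 v1=E4 v2=G4 v3=B4 (P5)
bar 1: v0=D3 v1=B3 v2=F4 v3=F4 (m3)
bar 2: v0=C3 v1=E3 v2=G3 v3=E4 (M3)
bar 3: v0=A2 v1=E3 v2=C4 v3=C4 (m3)
bar 4: v0=B2 v1=G3 v2=A3 v3=D4 (m3)
bar 5: v0=G2 v1=E3 v2=B3 v3=F3 (m7)
bar 6: v0=F2 v1=A2 v2=C3 v3=C4 (P5)
bar 7: v0=D3 v1=B3 v2=D4 v3=F4 (m3)
bar 8: v0=E3 v1=E4 v2=G4 v3=B4 (P5)
  R5 @ bar0.0: opens on m3
  R2 @ bar1.0: G4/B4 M3 -> F4/F4 P1 similar
  R7 @ bar1.0: B4->F4 leap 6st
  R2 @ bar2.0: D3/F4 m3 -> C3/G3 P5 similar
  R2 @ bar2.0: B3/F4 TT -> E3/E4 P8 similar
  R7 @ bar2.0: F4->G3 leap 10st
  R2 @ bar4.0: E3/C4 m6 -> G3/D4 P5 similar
  R4 @ bar4.0: B2/A3 m7 untreated
  R3 @ bar5.0: B3 above F3
  R4 @ bar5.0: G2/F3 m7 untreated
  R3 @ bar5.1: B3 above F3
  R3 @ bar5.2: B3 above F3
  R3 @ bar5.3: B3 above F3
  R2 @ bar6.0: G2/B3 M3 -> F2/C3 P5 similar
  R7 @ bar6.0: B3->C3 leap 11st
  R2 @ bar7.0: F2/C3 P5 -> D3/D4 P8 similar
  R7 @ bar7.0: A2->B3 leap 14st
  R7 @ bar7.0: C3->D4 leap 14st
  R8 @ bar7.0: penult P8 not 3rd/6th
  R2 @ bar8.0: D3/B3 M6 -> E3/E4 P8 similar
  R2 @ bar8.0: D3/F4 m3 -> E3/B4 P5 similar
  R2 @ bar8.0: B3/F4 TT -> E4/B4 P5 similar
  R7 @ bar8.0: F4->B4 leap 6st
  R6 @ bar8.3: closes on m3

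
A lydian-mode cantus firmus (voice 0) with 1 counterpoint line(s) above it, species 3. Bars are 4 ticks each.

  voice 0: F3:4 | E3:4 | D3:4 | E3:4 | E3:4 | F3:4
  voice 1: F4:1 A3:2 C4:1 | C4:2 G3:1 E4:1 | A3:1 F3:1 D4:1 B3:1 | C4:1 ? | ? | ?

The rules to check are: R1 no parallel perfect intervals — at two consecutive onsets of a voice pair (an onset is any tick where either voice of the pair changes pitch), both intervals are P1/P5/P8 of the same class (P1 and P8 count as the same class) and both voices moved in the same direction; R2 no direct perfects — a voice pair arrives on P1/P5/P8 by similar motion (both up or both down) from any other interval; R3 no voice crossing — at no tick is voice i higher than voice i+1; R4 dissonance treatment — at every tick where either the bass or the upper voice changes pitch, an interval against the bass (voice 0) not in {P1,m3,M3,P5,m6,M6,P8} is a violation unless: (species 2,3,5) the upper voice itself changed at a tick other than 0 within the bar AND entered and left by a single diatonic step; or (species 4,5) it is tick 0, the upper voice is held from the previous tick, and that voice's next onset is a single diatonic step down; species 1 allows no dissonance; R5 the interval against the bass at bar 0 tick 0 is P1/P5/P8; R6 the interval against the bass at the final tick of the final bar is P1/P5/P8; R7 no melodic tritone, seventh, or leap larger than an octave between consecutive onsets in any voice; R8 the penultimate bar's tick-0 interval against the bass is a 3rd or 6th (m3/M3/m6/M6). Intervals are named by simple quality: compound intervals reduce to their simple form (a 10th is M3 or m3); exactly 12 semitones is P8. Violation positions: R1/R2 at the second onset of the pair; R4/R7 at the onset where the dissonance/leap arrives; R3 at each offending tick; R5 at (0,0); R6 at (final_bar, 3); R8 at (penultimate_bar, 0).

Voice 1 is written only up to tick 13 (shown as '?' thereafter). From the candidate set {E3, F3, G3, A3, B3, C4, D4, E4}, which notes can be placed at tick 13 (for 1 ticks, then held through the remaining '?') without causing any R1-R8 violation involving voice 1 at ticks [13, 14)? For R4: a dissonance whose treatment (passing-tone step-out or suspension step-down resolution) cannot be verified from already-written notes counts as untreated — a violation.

E3: legal
F3: violates R4
G3: legal
A3: violates R4
B3: legal
C4: legal
D4: violates R4
E4: legal

{B3, C4, E3, E4, G3}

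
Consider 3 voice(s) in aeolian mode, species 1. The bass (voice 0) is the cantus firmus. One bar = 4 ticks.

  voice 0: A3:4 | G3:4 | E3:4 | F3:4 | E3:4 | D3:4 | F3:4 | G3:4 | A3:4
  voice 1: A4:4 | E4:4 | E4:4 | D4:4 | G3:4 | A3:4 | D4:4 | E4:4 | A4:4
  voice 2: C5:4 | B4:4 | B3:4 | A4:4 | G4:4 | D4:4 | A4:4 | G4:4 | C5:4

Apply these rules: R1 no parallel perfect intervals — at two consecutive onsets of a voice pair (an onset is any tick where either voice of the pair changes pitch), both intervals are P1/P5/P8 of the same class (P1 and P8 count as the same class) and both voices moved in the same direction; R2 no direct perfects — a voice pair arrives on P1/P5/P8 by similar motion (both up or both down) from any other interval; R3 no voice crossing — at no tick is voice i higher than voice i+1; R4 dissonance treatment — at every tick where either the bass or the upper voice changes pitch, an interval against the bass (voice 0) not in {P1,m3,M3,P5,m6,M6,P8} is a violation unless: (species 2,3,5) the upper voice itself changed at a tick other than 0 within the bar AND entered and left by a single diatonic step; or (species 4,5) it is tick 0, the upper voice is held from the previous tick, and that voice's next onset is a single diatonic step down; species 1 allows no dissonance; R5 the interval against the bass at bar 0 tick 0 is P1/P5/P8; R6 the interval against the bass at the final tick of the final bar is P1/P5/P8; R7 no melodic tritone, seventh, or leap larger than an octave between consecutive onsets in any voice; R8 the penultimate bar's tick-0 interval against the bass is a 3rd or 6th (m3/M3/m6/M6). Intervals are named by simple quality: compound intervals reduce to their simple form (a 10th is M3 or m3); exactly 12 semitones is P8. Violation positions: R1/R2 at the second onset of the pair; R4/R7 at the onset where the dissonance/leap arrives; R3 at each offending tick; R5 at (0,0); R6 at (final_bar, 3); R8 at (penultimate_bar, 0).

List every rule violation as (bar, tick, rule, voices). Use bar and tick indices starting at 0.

(0, 0, R5, (0, 2))
(1, 0, R2, (1, 2))
(2, 0, R2, (0, 2))
(2, 0, R3, (1, 2))
(2, 1, R3, (1, 2))
(2, 2, R3, (1, 2))
(2, 3, R3, (1, 2))
(3, 0, R7, (2,))
(4, 0, R2, (1, 2))
(5, 0, R2, (0, 2))
(6, 0, R2, (1, 2))
(7, 0, R8, (0, 2))
(8, 0, R2, (0, 1))
(8, 3, R6, (0, 2))

bar 0: v0=A3 v1=A4 v2=C5 downbeat m3
bar 1: v0=G3 v1=E4 v2=B4 downbeat M3
bar 2: v0=E3 v1=E4 v2=B3 downbeat P5
bar 3: v0=F3 v1=D4 v2=A4 downbeat M3
bar 4: v0=E3 v1=G3 v2=G4 downbeat m3
bar 5: v0=D3 v1=A3 v2=D4 downbeat P8
bar 6: v0=F3 v1=D4 v2=A4 downbeat M3
bar 7: v0=G3 v1=E4 v2=G4 downbeat P8
bar 8: v0=A3 v1=A4 v2=C5 downbeat m3
  -> R5 @ bar 0 tick 0 v(0, 2): opens on m3
  -> R2 @ bar 1 tick 0 v(1, 2): A4/C5 m3 -> E4/B4 P5 similar
  -> R2 @ bar 2 tick 0 v(0, 2): G3/B4 M3 -> E3/B3 P5 similar
  -> R3 @ bar 2 tick 0 v(1, 2): E4 above B3
  -> R3 @ bar 2 tick 1 v(1, 2): E4 above B3
  -> R3 @ bar 2 tick 2 v(1, 2): E4 above B3
  -> R3 @ bar 2 tick 3 v(1, 2): E4 above B3
  -> R7 @ bar 3 tick 0 v(2,): B3->A4 leap 10st
  -> R2 @ bar 4 tick 0 v(1, 2): D4/A4 P5 -> G3/G4 P8 similar
  -> R2 @ bar 5 tick 0 v(0, 2): E3/G4 m3 -> D3/D4 P8 similar
  -> R2 @ bar 6 tick 0 v(1, 2): A3/D4 P4 -> D4/A4 P5 similar
  -> R8 @ bar 7 tick 0 v(0, 2): penult P8 not 3rd/6th
  -> R2 @ bar 8 tick 0 v(0, 1): G3/E4 M6 -> A3/A4 P8 similar
  -> R6 @ bar 8 tick 3 v(0, 2): closes on m3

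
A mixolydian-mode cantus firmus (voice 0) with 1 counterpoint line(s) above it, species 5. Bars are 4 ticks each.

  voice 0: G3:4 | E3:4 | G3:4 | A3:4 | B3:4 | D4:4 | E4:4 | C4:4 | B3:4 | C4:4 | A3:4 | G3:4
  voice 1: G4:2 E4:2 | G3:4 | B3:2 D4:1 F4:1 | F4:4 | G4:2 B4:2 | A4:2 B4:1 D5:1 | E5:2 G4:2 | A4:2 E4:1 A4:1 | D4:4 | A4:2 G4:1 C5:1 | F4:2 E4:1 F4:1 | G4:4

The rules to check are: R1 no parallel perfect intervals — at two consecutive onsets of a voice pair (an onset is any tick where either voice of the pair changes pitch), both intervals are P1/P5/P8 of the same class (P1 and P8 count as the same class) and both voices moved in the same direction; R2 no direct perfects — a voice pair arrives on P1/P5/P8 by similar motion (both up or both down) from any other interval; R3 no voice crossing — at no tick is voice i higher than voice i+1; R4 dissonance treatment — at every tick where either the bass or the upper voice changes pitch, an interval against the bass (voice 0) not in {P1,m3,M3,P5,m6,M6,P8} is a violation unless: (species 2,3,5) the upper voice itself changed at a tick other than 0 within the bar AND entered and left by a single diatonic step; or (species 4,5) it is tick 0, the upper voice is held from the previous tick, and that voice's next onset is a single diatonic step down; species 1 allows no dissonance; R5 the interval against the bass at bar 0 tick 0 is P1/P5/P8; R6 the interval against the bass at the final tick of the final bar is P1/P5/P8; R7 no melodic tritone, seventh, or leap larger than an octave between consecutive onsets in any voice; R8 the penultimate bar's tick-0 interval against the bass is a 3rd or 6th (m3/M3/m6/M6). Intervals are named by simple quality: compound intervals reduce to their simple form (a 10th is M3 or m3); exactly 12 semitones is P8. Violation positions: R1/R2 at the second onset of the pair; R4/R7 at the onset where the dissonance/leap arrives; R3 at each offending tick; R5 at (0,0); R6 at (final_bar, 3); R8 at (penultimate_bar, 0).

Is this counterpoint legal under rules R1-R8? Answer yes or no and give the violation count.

bar 0: v0=G3 v1=G4 (P8)
bar 1: v0=E3 v1=G3 (m3)
bar 2: v0=G3 v1=B3 (M3)
bar 3: v0=A3 v1=F4 (m6)
bar 4: v0=B3 v1=G4 (m6)
bar 5: v0=D4 v1=A4 (P5)
bar 6: v0=E4 v1=E5 (P8)
bar 7: v0=C4 v1=A4 (M6)
bar 8: v0=B3 v1=D4 (m3)
bar 9: v0=C4 v1=A4 (M6)
bar 10: v0=A3 v1=F4 (m6)
bar 11: v0=G3 v1=G4 (P8)
  R4 @ bar2.3: G3/F4 m7 untreated
  R1 @ bar6.0: D4/D5 P8 -> E4/E5 P8 similar

No (2 violations)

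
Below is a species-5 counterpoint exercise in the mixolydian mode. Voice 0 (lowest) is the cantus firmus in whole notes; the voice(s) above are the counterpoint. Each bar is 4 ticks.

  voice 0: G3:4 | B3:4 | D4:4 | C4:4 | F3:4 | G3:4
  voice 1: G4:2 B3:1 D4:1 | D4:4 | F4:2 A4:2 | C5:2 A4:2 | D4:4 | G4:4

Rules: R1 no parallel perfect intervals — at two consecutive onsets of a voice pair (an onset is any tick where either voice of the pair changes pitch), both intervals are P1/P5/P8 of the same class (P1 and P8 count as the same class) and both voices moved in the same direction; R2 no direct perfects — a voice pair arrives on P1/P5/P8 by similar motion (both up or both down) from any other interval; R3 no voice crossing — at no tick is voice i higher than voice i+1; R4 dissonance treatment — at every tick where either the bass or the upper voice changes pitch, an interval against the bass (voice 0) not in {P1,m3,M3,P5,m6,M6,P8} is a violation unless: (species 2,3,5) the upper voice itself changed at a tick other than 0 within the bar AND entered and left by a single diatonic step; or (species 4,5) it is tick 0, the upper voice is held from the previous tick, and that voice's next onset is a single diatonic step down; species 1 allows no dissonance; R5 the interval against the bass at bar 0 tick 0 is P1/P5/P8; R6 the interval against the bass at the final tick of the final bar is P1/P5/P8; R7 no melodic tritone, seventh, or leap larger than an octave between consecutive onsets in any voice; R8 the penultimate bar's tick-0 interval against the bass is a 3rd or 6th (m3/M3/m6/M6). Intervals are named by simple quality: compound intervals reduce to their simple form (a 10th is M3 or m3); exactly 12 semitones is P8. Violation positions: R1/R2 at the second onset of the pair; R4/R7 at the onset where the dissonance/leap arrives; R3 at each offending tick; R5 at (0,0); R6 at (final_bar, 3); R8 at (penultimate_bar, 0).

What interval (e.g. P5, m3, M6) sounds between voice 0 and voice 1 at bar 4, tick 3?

voice 0=F3 voice 1=D4 -> M6

M6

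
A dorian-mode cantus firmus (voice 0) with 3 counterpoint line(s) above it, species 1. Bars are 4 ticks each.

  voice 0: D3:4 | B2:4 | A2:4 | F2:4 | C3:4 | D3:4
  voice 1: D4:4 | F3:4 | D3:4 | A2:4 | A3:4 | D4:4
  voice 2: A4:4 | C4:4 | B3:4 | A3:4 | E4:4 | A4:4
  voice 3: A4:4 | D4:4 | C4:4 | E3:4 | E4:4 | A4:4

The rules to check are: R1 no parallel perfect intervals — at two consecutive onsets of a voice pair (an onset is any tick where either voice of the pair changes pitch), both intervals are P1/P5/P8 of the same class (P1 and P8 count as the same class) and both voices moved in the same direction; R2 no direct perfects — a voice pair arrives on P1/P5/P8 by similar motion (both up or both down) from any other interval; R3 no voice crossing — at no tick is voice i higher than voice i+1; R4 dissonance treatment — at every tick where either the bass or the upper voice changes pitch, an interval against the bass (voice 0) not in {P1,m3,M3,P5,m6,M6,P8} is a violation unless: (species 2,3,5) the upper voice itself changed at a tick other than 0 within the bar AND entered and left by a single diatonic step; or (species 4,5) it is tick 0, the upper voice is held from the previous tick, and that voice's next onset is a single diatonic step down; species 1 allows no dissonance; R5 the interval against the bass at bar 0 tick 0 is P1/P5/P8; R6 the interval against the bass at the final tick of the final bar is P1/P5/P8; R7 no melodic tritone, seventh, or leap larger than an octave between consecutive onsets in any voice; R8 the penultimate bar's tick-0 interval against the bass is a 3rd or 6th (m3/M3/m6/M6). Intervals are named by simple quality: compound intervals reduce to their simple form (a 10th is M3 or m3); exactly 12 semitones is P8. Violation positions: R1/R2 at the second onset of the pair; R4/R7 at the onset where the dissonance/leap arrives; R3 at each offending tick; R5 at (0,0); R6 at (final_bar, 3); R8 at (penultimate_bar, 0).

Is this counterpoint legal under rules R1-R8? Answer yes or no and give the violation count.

No (21 violations)

bar 0: v0=D3 v1=D4 v2=A4 v3=A4 (P5)
bar 1: v0=B2 v1=F3 v2=C4 v3=D4 (m3)
bar 2: v0=A2 v1=D3 v2=B3 v3=C4 (m3)
bar 3: v0=F2 v1=A2 v2=A3 v3=E3 (M7)
bar 4: v0=C3 v1=A3 v2=E4 v3=E4 (M3)
bar 5: v0=D3 v1=D4 v2=A4 v3=A4 (P5)
  R1 @ bar1.0: D4/A4 P5 -> F3/C4 P5 similar
  R4 @ bar1.0: B2/F3 TT untreated
  R4 @ bar1.0: B2/C4 m2 untreated
  R4 @ bar2.0: A2/D3 P4 untreated
  R4 @ bar2.0: A2/B3 M2 untreated
  R2 @ bar3.0: D3/B3 M6 -> A2/A3 P8 similar
  R2 @ bar3.0: D3/C4 m7 -> A2/E3 P5 similar
  R3 @ bar3.0: A3 above E3
  R4 @ bar3.0: F2/E3 M7 untreated
  R3 @ bar3.1: A3 above E3
  R3 @ bar3.2: A3 above E3
  R3 @ bar3.3: A3 above E3
  R1 @ bar4.0: A2/E3 P5 -> A3/E4 P5 similar
  R2 @ bar4.0: A2/A3 P8 -> A3/E4 P5 similar
  R2 @ bar4.0: A3/E3 P4 -> E4/E4 P1 similar
  R1 @ bar5.0: A3/E4 P5 -> D4/A4 P5 similar
  R1 @ bar5.0: A3/E4 P5 -> D4/A4 P5 similar
  R1 @ bar5.0: E4/E4 P1 -> A4/A4 P1 similar
  R2 @ bar5.0: C3/A3 M6 -> D3/D4 P8 similar
  R2 @ bar5.0: C3/E4 M3 -> D3/A4 P5 similar
  R2 @ bar5.0: C3/E4 M3 -> D3/A4 P5 similar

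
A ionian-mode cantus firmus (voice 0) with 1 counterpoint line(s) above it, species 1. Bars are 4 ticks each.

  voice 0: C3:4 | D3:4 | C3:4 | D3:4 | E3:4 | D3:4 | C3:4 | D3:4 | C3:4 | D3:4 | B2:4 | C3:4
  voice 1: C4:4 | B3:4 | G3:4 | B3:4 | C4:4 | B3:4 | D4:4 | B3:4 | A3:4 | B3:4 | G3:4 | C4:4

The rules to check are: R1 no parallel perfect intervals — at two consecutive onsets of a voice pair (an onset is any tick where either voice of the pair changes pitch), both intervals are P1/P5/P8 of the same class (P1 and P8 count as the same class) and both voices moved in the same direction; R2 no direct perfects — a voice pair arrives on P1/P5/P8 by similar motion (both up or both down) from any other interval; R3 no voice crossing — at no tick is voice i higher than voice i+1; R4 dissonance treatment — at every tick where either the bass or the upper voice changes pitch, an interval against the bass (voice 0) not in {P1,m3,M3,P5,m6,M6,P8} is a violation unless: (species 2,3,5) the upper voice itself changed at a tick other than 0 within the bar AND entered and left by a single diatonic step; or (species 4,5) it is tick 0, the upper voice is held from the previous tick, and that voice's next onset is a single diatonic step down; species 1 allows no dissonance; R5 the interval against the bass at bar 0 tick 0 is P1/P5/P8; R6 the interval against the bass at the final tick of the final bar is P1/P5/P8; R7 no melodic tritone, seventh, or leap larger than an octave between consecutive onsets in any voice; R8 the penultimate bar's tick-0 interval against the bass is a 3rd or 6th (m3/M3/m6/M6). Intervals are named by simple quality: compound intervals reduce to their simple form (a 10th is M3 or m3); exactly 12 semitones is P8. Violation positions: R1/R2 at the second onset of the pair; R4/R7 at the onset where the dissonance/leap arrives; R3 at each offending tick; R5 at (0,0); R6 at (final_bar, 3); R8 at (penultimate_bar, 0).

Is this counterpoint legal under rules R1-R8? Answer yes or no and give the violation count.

bar 0: v0=C3 v1=C4 (P8)
bar 1: v0=D3 v1=B3 (M6)
bar 2: v0=C3 v1=G3 (P5)
bar 3: v0=D3 v1=B3 (M6)
bar 4: v0=E3 v1=C4 (m6)
bar 5: v0=D3 v1=B3 (M6)
bar 6: v0=C3 v1=D4 (M2)
bar 7: v0=D3 v1=B3 (M6)
bar 8: v0=C3 v1=A3 (M6)
bar 9: v0=D3 v1=B3 (M6)
bar 10: v0=B2 v1=G3 (m6)
bar 11: v0=C3 v1=C4 (P8)
  R2 @ bar2.0: D3/B3 M6 -> C3/G3 P5 similar
  R4 @ bar6.0: C3/D4 M2 untreated
  R2 @ bar11.0: B2/G3 m6 -> C3/C4 P8 similar

No (3 violations)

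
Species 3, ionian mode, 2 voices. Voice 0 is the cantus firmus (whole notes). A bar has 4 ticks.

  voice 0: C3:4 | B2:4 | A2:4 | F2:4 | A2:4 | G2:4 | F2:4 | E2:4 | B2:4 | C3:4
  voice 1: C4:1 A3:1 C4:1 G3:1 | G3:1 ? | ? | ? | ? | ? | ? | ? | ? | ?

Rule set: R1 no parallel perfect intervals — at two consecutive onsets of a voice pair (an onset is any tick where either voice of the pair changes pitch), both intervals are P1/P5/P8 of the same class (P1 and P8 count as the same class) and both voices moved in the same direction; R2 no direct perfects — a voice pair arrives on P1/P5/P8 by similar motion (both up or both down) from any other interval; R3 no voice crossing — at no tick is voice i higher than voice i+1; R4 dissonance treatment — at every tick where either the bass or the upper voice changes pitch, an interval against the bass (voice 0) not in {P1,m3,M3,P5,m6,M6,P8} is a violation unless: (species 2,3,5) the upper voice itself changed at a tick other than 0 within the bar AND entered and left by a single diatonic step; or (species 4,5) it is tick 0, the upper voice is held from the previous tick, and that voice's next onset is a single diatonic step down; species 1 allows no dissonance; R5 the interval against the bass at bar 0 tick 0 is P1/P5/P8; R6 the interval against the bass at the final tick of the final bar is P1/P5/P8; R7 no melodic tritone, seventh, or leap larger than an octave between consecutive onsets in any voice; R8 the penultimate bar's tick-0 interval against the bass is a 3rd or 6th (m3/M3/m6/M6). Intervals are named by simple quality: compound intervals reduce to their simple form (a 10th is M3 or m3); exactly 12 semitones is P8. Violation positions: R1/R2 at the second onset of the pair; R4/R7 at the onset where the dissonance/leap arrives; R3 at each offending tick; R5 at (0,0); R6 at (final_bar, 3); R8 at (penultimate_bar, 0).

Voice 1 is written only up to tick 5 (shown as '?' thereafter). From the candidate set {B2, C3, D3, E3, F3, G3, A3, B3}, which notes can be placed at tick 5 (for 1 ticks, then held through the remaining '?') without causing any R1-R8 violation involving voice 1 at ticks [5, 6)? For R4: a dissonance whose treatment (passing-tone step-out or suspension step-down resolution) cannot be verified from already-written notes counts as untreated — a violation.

{B2, B3, D3, G3}

B2: legal
C3: violates R4
D3: legal
E3: violates R4
F3: violates R4
G3: legal
A3: violates R4
B3: legal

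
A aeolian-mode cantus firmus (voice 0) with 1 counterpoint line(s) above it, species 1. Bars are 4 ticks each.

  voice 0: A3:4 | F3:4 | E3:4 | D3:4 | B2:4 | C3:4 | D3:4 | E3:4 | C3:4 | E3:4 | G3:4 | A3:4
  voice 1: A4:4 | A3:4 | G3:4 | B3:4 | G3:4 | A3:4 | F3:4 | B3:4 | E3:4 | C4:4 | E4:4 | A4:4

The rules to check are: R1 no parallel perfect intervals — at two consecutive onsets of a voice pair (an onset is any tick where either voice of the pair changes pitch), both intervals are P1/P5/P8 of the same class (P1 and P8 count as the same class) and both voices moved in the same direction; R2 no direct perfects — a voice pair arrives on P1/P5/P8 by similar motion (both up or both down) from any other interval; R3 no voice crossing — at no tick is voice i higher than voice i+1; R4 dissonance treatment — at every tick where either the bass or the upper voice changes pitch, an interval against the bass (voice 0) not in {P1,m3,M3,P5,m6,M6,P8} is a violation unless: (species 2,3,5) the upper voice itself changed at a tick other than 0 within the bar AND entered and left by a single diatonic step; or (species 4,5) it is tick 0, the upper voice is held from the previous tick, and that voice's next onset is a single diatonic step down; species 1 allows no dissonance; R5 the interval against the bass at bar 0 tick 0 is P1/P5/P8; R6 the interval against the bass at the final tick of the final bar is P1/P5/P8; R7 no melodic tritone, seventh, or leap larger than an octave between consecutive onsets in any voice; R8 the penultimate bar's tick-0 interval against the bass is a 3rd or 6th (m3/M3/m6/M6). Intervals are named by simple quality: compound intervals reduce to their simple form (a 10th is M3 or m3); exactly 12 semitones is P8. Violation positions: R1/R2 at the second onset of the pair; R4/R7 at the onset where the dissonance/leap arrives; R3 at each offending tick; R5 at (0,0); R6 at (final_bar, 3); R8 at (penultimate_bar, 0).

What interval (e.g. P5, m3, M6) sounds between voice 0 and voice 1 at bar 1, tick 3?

voice 0=F3 voice 1=A3 -> M3

M3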